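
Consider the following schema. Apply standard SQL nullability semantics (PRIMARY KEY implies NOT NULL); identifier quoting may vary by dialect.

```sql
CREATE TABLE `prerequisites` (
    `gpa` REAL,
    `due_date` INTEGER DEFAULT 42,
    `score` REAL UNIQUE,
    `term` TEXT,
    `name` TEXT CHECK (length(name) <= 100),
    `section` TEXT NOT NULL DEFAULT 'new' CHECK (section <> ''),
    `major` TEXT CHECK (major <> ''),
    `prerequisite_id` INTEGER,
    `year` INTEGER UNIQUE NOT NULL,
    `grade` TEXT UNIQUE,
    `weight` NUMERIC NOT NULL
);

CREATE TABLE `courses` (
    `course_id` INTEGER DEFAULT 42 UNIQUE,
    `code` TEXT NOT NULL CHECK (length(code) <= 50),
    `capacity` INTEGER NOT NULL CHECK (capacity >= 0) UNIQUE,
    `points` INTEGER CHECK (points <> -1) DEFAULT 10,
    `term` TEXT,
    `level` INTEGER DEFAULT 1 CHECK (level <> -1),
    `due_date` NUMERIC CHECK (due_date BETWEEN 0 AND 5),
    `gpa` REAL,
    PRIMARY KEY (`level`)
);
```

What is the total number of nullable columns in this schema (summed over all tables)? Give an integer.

prerequisites: 8 nullable (gpa, due_date, score, term, name, major, prerequisite_id, grade — PK none and explicit NOT NULL columns excluded).
courses: 5 nullable (course_id, points, term, due_date, gpa — PK (level) and explicit NOT NULL columns excluded).
Total: 8 + 5 = 13.

13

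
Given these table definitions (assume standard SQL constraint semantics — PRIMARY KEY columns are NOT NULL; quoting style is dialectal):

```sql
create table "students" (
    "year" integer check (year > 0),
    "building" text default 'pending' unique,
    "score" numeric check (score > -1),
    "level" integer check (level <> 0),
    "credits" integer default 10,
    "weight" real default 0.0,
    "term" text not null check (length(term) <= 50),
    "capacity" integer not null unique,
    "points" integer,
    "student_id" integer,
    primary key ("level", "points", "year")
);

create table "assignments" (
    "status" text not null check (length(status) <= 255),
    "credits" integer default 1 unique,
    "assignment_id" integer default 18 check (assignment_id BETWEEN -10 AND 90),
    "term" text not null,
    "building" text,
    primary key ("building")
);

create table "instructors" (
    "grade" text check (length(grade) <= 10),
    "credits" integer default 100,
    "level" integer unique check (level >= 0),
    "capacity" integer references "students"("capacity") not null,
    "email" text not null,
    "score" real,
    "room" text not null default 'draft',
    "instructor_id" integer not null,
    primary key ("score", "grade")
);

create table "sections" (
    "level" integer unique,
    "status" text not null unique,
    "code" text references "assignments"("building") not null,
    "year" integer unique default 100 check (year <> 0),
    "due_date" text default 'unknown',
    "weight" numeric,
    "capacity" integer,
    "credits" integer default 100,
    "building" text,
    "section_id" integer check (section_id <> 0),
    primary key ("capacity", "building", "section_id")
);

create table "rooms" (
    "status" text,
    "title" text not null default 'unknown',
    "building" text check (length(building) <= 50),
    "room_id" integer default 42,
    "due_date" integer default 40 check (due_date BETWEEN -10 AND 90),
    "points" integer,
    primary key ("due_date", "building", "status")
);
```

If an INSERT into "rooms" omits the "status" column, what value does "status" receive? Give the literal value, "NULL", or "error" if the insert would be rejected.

error

status has no DEFAULT clause.
Omitting it would insert NULL, but it is part of the PRIMARY KEY, so the INSERT fails.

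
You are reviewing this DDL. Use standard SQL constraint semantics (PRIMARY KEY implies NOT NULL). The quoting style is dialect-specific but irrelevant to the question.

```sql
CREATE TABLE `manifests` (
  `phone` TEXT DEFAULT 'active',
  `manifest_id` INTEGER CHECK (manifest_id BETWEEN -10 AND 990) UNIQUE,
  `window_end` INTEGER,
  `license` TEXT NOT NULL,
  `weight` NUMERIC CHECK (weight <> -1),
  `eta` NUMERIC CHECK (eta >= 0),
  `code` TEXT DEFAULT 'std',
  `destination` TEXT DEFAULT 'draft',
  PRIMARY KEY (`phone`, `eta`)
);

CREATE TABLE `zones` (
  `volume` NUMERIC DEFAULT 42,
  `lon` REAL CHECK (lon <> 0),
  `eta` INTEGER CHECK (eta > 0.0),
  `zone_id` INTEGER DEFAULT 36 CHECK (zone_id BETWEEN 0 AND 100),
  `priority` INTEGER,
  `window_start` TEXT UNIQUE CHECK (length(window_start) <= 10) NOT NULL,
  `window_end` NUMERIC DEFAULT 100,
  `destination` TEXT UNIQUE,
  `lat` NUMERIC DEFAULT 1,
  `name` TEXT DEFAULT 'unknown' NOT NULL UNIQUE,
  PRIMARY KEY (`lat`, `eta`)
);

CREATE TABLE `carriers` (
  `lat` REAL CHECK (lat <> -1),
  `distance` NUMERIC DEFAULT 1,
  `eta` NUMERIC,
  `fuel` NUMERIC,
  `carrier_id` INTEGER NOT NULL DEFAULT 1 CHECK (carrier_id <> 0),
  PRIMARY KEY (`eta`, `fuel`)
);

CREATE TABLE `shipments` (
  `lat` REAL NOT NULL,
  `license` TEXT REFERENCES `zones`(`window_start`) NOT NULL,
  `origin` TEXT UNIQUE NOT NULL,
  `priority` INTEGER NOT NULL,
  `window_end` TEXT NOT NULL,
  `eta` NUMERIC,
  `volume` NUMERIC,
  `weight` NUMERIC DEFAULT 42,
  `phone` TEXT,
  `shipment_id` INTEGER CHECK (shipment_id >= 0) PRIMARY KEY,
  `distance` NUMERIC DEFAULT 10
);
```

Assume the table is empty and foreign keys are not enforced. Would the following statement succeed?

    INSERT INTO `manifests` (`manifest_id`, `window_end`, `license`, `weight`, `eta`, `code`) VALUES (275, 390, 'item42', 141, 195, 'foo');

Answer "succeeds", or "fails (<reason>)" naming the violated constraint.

NOT NULL columns: eta is supplied; license is supplied; phone defaults to 'active'.
CHECK constraints: 275 satisfies (manifest_id BETWEEN -10 AND 990); 141 satisfies (weight <> -1); 195 satisfies (eta >= 0).
No constraint is violated.

succeeds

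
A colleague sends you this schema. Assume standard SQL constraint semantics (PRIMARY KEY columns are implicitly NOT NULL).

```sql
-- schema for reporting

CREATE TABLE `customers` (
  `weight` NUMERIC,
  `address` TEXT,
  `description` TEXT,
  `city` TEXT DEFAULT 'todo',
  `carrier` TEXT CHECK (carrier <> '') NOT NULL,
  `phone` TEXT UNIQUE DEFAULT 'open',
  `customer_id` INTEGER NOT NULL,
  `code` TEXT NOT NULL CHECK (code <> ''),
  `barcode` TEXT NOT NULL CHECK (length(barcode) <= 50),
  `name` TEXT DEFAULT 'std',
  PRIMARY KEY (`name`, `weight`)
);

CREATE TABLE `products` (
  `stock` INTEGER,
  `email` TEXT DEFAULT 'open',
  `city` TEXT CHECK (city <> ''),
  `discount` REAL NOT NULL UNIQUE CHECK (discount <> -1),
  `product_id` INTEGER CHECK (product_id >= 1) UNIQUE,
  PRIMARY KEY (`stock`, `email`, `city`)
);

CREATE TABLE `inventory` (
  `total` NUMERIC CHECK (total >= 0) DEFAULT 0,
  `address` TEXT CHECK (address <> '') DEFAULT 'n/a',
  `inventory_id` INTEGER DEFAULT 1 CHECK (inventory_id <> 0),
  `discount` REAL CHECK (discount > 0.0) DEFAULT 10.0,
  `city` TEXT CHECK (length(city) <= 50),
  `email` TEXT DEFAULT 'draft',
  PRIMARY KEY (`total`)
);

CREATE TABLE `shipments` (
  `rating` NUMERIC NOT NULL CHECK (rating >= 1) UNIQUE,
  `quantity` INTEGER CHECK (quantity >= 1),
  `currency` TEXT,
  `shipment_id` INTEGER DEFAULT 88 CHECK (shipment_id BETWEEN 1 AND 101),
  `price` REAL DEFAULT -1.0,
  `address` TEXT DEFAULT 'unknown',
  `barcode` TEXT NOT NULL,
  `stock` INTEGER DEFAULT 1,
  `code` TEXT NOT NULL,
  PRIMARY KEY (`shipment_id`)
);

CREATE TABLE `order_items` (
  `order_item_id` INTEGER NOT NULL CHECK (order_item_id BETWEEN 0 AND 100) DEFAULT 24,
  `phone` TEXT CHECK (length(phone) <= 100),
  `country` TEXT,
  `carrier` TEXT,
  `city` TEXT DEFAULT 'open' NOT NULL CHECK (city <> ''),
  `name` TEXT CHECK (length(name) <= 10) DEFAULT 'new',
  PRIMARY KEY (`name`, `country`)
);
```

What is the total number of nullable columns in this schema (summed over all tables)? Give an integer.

17

customers: 4 nullable (address, description, city, phone — PK (name, weight) and explicit NOT NULL columns excluded).
products: 1 nullable (product_id — PK (stock, email, city) and explicit NOT NULL columns excluded).
inventory: 5 nullable (address, inventory_id, discount, city, email — PK (total) and explicit NOT NULL columns excluded).
shipments: 5 nullable (quantity, currency, price, address, stock — PK (shipment_id) and explicit NOT NULL columns excluded).
order_items: 2 nullable (phone, carrier — PK (name, country) and explicit NOT NULL columns excluded).
Total: 4 + 1 + 5 + 5 + 2 = 17.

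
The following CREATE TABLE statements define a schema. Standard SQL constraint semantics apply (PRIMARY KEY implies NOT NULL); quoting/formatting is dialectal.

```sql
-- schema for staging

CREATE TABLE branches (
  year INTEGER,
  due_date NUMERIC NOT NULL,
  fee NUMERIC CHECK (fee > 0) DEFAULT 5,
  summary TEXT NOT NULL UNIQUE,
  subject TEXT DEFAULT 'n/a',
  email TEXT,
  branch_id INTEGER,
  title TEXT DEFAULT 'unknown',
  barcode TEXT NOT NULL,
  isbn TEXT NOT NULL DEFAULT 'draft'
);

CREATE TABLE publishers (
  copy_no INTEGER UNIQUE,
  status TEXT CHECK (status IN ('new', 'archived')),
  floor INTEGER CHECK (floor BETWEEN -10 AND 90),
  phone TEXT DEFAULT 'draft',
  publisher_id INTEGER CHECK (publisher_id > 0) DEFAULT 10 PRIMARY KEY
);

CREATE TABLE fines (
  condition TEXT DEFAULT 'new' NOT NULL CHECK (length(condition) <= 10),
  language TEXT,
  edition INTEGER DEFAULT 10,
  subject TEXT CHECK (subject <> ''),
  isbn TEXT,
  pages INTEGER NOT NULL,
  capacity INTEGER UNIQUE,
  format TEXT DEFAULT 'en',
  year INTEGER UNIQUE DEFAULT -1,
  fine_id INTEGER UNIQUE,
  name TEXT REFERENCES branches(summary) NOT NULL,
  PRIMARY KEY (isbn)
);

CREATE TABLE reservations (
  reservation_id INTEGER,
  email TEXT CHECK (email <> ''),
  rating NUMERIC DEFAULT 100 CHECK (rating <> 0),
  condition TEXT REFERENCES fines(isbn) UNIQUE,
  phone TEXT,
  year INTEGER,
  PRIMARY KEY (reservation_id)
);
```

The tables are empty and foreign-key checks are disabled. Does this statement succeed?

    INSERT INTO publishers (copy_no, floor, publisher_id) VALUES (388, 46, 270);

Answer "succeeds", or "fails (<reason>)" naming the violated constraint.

NOT NULL columns: publisher_id is supplied.
CHECK constraints: 46 satisfies (floor BETWEEN -10 AND 90); 270 satisfies (publisher_id > 0).
No constraint is violated.

succeeds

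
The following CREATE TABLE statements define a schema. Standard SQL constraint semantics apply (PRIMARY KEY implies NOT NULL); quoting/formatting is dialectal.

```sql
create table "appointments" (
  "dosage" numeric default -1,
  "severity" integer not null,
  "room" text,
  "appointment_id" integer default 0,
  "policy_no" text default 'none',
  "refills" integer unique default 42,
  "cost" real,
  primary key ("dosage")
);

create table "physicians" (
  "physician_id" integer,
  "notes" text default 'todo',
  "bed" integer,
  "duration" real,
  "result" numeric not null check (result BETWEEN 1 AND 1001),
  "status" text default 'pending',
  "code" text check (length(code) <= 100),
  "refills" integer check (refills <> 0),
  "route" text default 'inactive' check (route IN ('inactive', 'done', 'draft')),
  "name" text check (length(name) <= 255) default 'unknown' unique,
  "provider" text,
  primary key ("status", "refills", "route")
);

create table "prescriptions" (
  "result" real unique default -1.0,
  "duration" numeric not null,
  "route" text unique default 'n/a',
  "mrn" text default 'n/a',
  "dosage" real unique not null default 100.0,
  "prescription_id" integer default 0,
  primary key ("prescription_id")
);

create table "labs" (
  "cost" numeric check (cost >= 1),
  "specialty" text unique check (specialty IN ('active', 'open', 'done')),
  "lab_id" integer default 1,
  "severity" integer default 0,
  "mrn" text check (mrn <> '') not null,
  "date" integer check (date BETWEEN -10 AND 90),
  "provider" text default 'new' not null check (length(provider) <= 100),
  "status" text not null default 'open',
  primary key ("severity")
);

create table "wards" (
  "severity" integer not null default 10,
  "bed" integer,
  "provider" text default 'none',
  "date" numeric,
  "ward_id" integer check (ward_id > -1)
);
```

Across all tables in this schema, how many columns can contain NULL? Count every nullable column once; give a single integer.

appointments: 5 nullable (room, appointment_id, policy_no, refills, cost — PK (dosage) and explicit NOT NULL columns excluded).
physicians: 7 nullable (physician_id, notes, bed, duration, code, name, provider — PK (status, refills, route) and explicit NOT NULL columns excluded).
prescriptions: 3 nullable (result, route, mrn — PK (prescription_id) and explicit NOT NULL columns excluded).
labs: 4 nullable (cost, specialty, lab_id, date — PK (severity) and explicit NOT NULL columns excluded).
wards: 4 nullable (bed, provider, date, ward_id — PK none and explicit NOT NULL columns excluded).
Total: 5 + 7 + 3 + 4 + 4 = 23.

23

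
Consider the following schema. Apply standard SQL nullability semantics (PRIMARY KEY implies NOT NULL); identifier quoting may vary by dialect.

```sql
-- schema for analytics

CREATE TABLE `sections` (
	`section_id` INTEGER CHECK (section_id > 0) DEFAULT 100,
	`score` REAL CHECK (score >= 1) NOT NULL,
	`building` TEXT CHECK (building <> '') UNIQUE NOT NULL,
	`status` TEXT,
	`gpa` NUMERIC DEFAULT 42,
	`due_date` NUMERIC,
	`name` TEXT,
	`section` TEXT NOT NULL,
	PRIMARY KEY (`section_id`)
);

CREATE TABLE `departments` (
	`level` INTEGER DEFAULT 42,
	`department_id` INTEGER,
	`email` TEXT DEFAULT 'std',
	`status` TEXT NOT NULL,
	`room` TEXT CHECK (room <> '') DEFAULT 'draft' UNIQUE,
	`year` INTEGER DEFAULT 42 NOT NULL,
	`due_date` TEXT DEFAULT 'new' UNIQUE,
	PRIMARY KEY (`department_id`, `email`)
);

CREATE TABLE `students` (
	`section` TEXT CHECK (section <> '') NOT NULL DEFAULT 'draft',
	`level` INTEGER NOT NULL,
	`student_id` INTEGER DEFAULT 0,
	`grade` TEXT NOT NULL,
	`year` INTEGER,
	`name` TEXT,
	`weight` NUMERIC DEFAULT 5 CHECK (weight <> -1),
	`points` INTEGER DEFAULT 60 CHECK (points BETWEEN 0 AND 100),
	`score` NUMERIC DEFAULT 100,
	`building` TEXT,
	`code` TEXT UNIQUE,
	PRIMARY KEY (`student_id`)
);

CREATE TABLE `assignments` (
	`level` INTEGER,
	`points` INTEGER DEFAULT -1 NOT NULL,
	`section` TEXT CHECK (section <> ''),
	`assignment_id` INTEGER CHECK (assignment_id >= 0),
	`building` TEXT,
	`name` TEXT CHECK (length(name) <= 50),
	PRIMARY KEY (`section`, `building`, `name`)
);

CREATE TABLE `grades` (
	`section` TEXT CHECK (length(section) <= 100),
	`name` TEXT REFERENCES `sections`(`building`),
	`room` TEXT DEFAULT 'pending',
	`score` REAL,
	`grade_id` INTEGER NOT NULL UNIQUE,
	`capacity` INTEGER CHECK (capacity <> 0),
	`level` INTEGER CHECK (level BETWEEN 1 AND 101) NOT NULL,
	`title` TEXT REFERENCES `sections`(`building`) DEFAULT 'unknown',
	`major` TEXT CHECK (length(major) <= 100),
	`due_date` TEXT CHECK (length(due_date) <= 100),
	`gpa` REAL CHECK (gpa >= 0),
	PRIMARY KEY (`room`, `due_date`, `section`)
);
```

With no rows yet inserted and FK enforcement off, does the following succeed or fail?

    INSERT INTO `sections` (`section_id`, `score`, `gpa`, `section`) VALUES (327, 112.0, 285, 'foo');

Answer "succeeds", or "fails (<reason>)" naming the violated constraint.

building is omitted from the column list and has no DEFAULT, so it would receive NULL.
But building is declared NOT NULL.

fails (NOT NULL on building)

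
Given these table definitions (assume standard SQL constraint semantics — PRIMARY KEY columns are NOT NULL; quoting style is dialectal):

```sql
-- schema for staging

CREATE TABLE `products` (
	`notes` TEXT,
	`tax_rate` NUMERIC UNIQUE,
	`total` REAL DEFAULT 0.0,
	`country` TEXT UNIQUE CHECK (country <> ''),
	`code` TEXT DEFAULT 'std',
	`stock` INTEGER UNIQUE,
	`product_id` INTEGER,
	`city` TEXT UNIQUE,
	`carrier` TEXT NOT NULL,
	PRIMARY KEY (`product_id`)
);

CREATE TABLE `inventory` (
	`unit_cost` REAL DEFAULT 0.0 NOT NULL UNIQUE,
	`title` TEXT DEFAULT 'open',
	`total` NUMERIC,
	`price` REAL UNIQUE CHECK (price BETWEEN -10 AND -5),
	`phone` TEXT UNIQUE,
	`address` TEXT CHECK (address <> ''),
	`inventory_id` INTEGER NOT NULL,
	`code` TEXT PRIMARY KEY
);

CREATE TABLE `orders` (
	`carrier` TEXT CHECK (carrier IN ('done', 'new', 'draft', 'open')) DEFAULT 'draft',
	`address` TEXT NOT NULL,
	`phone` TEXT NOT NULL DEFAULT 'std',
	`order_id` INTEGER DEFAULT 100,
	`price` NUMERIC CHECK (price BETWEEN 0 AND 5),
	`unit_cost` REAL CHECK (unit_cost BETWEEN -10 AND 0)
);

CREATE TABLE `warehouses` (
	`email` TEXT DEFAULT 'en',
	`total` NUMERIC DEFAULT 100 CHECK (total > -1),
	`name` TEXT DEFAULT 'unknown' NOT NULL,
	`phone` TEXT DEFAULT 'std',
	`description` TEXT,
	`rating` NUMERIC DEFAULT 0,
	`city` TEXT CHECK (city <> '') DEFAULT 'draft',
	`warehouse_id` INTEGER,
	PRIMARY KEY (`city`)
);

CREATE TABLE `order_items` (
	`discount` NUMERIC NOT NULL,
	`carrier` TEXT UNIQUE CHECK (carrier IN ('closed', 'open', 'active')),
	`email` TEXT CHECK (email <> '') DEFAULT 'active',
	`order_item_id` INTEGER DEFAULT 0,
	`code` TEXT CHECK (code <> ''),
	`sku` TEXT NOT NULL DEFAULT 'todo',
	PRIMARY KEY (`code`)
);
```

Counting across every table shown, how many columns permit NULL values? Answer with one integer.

25

products: 7 nullable (notes, tax_rate, total, country, code, stock, city — PK (product_id) and explicit NOT NULL columns excluded).
inventory: 5 nullable (title, total, price, phone, address — PK (code) and explicit NOT NULL columns excluded).
orders: 4 nullable (carrier, order_id, price, unit_cost — PK none and explicit NOT NULL columns excluded).
warehouses: 6 nullable (email, total, phone, description, rating, warehouse_id — PK (city) and explicit NOT NULL columns excluded).
order_items: 3 nullable (carrier, email, order_item_id — PK (code) and explicit NOT NULL columns excluded).
Total: 7 + 5 + 4 + 6 + 3 = 25.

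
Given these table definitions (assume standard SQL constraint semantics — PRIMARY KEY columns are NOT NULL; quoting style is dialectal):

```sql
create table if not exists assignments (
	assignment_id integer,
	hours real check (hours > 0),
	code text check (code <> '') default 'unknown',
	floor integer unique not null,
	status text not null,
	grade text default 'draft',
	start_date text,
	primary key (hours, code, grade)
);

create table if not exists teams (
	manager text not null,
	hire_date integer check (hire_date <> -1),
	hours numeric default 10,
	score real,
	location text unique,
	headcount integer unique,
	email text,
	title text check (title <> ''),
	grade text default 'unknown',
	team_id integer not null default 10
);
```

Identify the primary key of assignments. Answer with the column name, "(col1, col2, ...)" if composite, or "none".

A table-level PRIMARY KEY clause names 3 columns: hours, code, grade.
This is a composite key — the combination is unique, not each column individually.

(hours, code, grade)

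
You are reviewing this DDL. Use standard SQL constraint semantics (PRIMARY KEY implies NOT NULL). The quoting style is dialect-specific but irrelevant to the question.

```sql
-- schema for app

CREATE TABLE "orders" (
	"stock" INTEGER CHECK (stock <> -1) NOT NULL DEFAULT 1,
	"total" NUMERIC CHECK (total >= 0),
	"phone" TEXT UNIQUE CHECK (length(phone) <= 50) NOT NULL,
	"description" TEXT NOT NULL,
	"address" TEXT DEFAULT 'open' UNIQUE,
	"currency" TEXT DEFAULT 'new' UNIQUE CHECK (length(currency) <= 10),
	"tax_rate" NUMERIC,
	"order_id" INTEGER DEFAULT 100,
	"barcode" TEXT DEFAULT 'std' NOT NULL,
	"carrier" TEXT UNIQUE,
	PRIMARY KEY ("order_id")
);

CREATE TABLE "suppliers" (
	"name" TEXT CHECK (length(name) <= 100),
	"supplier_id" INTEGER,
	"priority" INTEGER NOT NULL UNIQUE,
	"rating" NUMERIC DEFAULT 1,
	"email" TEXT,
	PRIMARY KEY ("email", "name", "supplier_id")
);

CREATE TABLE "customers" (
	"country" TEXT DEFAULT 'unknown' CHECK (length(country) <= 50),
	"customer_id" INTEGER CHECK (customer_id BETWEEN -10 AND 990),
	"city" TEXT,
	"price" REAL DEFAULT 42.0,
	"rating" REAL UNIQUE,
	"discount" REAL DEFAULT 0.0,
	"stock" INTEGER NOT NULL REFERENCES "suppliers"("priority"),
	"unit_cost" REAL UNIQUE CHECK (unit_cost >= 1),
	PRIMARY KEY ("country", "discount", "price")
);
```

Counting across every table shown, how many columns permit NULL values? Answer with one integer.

orders: 5 nullable (total, address, currency, tax_rate, carrier — PK (order_id) and explicit NOT NULL columns excluded).
suppliers: 1 nullable (rating — PK (email, name, supplier_id) and explicit NOT NULL columns excluded).
customers: 4 nullable (customer_id, city, rating, unit_cost — PK (country, discount, price) and explicit NOT NULL columns excluded).
Total: 5 + 1 + 4 = 10.

10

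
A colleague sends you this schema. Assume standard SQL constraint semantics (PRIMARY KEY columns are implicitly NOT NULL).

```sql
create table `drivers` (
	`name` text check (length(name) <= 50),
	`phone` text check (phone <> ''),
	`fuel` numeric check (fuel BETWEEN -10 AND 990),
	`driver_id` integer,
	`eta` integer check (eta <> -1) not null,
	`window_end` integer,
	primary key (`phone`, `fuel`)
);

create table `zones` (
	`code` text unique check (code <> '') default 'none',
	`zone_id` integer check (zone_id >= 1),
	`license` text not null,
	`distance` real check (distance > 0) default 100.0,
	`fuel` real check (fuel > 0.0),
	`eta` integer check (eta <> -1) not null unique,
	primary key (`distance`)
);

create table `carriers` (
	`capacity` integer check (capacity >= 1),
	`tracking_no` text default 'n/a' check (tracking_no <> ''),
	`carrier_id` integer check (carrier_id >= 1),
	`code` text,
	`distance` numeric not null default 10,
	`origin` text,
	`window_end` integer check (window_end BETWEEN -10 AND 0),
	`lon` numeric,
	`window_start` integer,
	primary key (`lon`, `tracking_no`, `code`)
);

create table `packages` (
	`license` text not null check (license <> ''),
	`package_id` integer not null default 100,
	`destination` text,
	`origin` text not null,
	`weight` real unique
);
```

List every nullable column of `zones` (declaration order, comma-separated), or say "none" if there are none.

code, zone_id, fuel

- code: CHECK does not forbid NULL (a CHECK constraint passes when its expression is NULL) → nullable.
- zone_id: CHECK does not forbid NULL (a CHECK constraint passes when its expression is NULL) → nullable.
- license: declared NOT NULL → not nullable.
- distance: part of the PRIMARY KEY, which implies NOT NULL → not nullable.
- fuel: CHECK does not forbid NULL (a CHECK constraint passes when its expression is NULL) → nullable.
- eta: declared NOT NULL → not nullable.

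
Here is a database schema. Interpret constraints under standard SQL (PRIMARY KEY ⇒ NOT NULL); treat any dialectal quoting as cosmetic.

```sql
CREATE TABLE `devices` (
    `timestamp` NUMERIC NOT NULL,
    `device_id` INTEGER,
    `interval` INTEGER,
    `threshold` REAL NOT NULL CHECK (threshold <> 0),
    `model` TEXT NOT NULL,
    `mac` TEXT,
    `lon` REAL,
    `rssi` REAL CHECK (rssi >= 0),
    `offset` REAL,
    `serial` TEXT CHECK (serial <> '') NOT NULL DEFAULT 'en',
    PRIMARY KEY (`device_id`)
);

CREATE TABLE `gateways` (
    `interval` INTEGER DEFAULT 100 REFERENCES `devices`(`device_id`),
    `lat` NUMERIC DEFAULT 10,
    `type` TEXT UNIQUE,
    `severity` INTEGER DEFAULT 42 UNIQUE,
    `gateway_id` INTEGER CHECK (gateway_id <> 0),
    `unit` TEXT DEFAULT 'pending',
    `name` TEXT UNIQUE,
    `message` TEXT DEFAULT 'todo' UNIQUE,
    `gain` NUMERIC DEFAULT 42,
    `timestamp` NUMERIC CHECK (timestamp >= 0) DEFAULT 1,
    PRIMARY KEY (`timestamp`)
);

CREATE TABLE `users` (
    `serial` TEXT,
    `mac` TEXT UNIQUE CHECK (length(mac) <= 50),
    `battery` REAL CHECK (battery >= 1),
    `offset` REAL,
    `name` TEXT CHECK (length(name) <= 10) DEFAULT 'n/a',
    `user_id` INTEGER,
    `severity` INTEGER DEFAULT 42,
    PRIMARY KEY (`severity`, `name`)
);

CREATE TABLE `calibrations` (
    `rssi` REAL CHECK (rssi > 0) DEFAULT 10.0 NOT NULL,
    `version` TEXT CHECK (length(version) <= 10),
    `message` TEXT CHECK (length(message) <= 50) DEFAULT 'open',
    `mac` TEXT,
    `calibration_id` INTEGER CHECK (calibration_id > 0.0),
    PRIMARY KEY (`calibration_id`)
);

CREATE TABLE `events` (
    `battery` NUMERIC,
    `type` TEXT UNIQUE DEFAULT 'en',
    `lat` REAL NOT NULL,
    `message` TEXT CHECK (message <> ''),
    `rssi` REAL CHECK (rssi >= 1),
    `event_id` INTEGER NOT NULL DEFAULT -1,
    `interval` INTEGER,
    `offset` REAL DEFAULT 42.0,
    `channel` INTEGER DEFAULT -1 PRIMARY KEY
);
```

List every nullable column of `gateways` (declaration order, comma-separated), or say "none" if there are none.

interval, lat, type, severity, gateway_id, unit, name, message, gain

- interval: a foreign key column may be NULL unless separately constrained → nullable.
- lat: DEFAULT only fills an omitted column; an explicit NULL is still allowed → nullable.
- type: UNIQUE does not imply NOT NULL → nullable.
- severity: UNIQUE does not imply NOT NULL → nullable.
- gateway_id: CHECK does not forbid NULL (a CHECK constraint passes when its expression is NULL) → nullable.
- unit: DEFAULT only fills an omitted column; an explicit NULL is still allowed → nullable.
- name: UNIQUE does not imply NOT NULL → nullable.
- message: UNIQUE does not imply NOT NULL → nullable.
- gain: DEFAULT only fills an omitted column; an explicit NULL is still allowed → nullable.
- timestamp: part of the PRIMARY KEY, which implies NOT NULL → not nullable.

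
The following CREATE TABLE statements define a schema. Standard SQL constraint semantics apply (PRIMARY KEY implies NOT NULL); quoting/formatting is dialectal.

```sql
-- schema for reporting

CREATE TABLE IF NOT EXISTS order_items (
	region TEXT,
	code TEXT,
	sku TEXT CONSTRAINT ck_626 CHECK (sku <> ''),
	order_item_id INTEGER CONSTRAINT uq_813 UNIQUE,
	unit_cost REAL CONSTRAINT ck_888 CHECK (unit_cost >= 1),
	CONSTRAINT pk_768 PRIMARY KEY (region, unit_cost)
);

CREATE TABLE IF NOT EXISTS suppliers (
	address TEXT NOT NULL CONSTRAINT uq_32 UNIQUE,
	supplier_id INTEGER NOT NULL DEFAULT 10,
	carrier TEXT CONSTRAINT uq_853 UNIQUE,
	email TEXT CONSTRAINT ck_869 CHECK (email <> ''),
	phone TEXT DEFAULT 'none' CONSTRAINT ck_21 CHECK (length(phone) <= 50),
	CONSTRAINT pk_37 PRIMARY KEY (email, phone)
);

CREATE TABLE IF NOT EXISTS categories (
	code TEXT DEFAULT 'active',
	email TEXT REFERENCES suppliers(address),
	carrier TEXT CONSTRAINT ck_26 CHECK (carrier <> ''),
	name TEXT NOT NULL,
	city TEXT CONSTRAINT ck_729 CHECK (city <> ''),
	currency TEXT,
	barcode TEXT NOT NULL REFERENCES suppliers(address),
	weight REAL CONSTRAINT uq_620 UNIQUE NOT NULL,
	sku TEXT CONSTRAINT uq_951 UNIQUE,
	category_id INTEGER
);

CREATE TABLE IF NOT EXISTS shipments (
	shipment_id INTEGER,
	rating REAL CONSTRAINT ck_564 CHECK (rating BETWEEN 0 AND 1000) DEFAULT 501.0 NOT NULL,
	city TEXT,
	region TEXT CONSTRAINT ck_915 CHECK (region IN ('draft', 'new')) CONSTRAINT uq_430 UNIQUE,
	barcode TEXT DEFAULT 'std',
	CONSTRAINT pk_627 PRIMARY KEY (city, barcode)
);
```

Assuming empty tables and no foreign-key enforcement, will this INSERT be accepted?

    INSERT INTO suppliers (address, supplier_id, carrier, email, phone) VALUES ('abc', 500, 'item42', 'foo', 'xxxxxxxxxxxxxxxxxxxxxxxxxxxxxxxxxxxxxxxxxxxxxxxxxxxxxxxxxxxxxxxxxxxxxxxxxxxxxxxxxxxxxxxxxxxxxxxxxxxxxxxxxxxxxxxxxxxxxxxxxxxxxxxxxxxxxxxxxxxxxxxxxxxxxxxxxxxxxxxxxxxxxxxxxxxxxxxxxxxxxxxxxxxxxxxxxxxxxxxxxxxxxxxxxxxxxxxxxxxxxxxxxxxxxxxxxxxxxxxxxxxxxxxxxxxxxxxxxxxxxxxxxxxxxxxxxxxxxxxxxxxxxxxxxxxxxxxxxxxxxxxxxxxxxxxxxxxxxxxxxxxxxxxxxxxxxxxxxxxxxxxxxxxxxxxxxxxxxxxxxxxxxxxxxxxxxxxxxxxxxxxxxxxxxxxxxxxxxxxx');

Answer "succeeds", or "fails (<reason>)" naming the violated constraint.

fails (CHECK on phone)

The value 'xxxxxxxxxxxxxxxxxxxxxxxxxxxxxxxxxxxxxxxxxxxxxxxxxxxxxxxxxxxxxxxxxxxxxxxxxxxxxxxxxxxxxxxxxxxxxxxxxxxxxxxxxxxxxxxxxxxxxxxxxxxxxxxxxxxxxxxxxxxxxxxxxxxxxxxxxxxxxxxxxxxxxxxxxxxxxxxxxxxxxxxxxxxxxxxxxxxxxxxxxxxxxxxxxxxxxxxxxxxxxxxxxxxxxxxxxxxxxxxxxxxxxxxxxxxxxxxxxxxxxxxxxxxxxxxxxxxxxxxxxxxxxxxxxxxxxxxxxxxxxxxxxxxxxxxxxxxxxxxxxxxxxxxxxxxxxxxxxxxxxxxxxxxxxxxxxxxxxxxxxxxxxxxxxxxxxxxxxxxxxxxxxxxxxxxxxxxxxxxx' for phone violates CHECK (length(phone) <= 50).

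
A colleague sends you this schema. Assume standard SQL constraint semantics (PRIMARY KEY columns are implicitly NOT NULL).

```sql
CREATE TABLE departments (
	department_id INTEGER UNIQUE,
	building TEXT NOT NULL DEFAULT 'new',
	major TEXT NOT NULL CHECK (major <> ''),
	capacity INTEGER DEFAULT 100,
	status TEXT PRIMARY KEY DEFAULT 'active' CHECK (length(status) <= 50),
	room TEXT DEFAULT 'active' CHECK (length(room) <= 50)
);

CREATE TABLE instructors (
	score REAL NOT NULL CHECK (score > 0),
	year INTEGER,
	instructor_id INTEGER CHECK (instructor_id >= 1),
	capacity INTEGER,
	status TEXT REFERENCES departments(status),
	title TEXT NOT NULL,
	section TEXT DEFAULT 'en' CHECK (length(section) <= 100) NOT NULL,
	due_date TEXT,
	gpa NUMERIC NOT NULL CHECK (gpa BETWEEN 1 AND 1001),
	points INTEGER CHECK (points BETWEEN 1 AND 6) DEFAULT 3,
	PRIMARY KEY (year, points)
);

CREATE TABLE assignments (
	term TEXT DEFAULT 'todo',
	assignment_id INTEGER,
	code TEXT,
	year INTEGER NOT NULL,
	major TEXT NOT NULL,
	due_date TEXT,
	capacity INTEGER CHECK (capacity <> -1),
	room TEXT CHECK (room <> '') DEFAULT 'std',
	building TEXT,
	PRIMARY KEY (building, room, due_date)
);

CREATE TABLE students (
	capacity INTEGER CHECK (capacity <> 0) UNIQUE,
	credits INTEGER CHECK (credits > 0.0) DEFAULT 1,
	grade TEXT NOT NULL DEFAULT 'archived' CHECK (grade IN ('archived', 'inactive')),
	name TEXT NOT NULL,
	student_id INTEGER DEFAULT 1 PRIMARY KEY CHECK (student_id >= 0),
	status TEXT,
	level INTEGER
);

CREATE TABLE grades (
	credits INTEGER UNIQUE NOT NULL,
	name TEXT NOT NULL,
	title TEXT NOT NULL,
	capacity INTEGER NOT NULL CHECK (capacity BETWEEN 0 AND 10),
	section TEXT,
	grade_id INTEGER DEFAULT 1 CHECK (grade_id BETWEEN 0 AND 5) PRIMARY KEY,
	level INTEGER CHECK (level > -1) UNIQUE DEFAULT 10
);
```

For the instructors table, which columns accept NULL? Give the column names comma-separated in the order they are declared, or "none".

instructor_id, capacity, status, due_date

- score: declared NOT NULL → not nullable.
- year: part of the PRIMARY KEY, which implies NOT NULL → not nullable.
- instructor_id: CHECK does not forbid NULL (a CHECK constraint passes when its expression is NULL) → nullable.
- capacity: no NOT NULL constraint applies → nullable.
- status: a foreign key column may be NULL unless separately constrained → nullable.
- title: declared NOT NULL → not nullable.
- section: declared NOT NULL → not nullable.
- due_date: no NOT NULL constraint applies → nullable.
- gpa: declared NOT NULL → not nullable.
- points: part of the PRIMARY KEY, which implies NOT NULL → not nullable.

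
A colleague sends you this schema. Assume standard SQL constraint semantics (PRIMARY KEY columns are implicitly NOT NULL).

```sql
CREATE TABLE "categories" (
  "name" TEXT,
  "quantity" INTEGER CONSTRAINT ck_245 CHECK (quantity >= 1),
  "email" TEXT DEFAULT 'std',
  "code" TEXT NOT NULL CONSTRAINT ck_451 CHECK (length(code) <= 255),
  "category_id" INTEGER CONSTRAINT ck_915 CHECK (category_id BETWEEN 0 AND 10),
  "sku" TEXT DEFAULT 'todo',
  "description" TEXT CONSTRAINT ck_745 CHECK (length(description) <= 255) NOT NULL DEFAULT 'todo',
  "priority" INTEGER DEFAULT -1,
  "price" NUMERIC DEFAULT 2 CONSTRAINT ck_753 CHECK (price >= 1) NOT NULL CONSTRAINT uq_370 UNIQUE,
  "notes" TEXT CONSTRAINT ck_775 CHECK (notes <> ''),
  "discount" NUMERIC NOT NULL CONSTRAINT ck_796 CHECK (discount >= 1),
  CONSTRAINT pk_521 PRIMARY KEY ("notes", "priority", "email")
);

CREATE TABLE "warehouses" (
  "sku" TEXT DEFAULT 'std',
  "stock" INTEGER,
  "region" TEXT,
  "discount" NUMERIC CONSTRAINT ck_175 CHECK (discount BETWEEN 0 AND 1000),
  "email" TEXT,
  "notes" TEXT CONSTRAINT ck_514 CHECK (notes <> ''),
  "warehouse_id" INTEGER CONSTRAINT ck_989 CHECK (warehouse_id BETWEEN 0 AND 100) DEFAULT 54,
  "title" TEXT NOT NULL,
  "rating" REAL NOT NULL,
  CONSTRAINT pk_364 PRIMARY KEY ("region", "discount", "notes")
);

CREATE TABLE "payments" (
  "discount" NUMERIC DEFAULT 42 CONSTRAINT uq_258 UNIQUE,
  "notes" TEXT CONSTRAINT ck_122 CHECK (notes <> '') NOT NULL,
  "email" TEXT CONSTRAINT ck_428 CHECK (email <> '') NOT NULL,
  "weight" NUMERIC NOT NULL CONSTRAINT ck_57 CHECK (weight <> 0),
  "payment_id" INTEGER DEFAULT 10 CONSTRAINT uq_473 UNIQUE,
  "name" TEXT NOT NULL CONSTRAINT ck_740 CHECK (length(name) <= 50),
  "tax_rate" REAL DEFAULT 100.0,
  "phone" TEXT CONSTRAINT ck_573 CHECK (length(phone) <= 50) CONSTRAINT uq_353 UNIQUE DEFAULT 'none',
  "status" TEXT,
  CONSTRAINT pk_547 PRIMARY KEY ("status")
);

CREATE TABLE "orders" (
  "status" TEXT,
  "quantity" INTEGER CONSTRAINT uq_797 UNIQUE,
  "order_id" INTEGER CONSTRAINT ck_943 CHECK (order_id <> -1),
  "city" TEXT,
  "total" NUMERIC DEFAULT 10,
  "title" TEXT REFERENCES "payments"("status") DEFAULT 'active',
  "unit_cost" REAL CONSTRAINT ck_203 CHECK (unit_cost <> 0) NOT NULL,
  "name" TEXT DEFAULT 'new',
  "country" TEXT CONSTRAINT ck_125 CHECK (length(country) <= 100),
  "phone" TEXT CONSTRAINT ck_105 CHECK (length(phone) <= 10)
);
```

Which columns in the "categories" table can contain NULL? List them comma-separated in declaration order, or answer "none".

- name: no NOT NULL constraint applies → nullable.
- quantity: CHECK does not forbid NULL (a CHECK constraint passes when its expression is NULL) → nullable.
- email: part of the PRIMARY KEY, which implies NOT NULL → not nullable.
- code: declared NOT NULL → not nullable.
- category_id: CHECK does not forbid NULL (a CHECK constraint passes when its expression is NULL) → nullable.
- sku: DEFAULT only fills an omitted column; an explicit NULL is still allowed → nullable.
- description: declared NOT NULL → not nullable.
- priority: part of the PRIMARY KEY, which implies NOT NULL → not nullable.
- price: declared NOT NULL → not nullable.
- notes: part of the PRIMARY KEY, which implies NOT NULL → not nullable.
- discount: declared NOT NULL → not nullable.

name, quantity, category_id, sku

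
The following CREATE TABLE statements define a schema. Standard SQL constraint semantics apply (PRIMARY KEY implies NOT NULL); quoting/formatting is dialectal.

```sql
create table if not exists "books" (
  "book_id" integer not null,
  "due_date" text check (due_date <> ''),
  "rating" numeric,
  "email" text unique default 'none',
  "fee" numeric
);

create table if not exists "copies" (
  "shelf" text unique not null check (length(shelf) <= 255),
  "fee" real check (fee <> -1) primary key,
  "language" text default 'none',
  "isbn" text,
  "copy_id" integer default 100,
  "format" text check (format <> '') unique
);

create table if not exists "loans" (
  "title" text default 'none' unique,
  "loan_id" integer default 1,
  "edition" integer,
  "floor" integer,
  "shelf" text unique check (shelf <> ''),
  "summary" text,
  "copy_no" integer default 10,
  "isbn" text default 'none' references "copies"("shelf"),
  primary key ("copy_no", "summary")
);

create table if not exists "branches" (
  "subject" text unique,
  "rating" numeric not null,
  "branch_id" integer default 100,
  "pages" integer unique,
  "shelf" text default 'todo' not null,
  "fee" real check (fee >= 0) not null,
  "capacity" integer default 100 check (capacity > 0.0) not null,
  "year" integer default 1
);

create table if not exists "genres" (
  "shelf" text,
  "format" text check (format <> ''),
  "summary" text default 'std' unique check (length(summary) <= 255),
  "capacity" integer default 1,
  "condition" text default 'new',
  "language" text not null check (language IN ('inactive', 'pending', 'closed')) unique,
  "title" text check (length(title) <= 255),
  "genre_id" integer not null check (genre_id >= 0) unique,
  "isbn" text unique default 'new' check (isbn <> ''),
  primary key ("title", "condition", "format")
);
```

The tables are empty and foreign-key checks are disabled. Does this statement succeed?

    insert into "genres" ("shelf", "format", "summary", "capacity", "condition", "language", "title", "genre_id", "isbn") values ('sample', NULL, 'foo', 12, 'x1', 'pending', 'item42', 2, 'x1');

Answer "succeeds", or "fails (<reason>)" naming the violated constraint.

fails (NOT NULL on format)

format is explicitly set to NULL, but format is part of the PRIMARY KEY (implied NOT NULL).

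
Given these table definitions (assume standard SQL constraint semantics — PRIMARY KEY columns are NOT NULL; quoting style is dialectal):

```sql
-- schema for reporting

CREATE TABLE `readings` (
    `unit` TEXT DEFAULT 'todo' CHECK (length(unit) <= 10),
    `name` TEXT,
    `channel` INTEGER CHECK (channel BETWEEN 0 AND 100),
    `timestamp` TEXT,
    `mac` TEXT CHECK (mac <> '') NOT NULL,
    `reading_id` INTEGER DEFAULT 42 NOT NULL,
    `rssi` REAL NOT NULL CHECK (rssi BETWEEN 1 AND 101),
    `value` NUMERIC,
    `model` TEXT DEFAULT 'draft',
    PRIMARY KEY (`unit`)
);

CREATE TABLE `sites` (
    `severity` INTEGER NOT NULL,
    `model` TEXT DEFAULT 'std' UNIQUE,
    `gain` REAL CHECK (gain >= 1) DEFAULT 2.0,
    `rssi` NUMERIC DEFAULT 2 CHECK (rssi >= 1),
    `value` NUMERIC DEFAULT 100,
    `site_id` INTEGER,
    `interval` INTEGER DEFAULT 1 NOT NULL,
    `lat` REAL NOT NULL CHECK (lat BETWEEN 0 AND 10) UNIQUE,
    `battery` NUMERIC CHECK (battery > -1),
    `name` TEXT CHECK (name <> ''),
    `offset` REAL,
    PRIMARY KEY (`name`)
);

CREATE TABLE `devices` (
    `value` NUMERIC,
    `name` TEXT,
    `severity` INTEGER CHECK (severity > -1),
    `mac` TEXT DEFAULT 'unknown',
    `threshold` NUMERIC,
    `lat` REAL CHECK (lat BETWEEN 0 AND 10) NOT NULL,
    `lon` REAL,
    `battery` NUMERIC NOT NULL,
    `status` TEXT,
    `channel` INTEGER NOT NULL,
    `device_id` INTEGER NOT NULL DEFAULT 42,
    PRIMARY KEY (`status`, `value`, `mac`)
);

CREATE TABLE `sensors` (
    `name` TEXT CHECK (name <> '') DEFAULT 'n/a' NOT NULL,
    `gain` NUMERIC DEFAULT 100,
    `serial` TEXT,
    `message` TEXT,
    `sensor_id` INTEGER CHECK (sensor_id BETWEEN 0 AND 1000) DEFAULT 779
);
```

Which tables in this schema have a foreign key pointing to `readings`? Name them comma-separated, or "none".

none

No REFERENCES clause anywhere in the schema names readings.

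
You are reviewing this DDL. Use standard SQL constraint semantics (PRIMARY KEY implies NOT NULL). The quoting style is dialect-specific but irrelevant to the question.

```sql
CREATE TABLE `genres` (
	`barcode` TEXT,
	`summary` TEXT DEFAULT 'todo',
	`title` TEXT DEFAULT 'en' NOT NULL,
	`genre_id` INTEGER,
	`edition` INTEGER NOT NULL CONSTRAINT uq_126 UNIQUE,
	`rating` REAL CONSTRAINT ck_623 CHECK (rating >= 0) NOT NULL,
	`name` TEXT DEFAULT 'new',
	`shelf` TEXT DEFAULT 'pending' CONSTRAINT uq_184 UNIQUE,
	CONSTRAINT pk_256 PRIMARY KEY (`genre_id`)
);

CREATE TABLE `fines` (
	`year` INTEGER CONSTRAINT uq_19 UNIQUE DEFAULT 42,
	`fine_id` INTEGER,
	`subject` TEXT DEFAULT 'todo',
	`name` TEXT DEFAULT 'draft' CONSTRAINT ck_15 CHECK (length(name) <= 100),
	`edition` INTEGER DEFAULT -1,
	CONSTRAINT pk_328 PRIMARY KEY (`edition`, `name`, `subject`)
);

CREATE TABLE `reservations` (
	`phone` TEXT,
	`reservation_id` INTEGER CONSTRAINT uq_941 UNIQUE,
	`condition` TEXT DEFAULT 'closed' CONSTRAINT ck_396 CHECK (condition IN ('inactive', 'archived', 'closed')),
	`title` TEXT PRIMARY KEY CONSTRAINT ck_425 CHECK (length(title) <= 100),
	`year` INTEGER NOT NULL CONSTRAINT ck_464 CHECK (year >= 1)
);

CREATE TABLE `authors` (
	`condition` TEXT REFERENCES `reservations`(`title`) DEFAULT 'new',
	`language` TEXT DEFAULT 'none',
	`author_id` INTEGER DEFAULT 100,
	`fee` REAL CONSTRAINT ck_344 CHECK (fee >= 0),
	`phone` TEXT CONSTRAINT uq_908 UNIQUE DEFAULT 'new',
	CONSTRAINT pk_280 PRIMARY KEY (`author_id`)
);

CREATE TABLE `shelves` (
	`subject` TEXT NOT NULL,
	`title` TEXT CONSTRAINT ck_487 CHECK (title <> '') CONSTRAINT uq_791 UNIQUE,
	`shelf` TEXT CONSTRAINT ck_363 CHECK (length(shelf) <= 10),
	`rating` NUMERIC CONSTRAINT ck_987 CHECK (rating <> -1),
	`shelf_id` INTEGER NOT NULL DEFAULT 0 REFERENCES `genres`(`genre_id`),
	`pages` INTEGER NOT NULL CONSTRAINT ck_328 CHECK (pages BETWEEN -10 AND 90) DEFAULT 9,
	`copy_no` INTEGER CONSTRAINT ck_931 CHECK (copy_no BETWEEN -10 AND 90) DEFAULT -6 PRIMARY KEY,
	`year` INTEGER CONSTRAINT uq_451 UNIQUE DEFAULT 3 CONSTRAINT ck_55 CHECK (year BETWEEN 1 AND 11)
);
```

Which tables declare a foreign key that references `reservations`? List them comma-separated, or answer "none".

authors

- authors.condition references reservations(title).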